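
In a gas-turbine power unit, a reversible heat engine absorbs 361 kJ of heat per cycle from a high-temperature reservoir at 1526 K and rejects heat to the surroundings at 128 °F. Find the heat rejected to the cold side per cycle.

T_C = 128 °F → (128 − 32) × 5/9 = 53.33 °C = 326.48 K.
Since the cycle is reversible, η = 1 − T_C/T_H = 1 − 326.48/1526.00 = 0.7861.
For a reversible cycle Q_C/Q_H = T_C/T_H, so Q_C = 361 × 326.48/1526.00 = 77.23 kJ.

Q_C ≈ 77.23 kJ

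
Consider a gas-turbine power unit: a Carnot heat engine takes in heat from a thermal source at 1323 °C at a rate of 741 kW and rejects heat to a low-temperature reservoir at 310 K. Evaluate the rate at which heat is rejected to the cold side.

Q̇_C ≈ 144 kW

T_H = 1323 °C → 1323 + 273.15 = 1596.15 K.
η_rev = 1 − T_C/T_H = 1 − 310.00/1596.15 = 0.8058.
For a reversible cycle Q_C/Q_H = T_C/T_H, so Q_C = 741 × 310.00/1596.15 = 144 kW.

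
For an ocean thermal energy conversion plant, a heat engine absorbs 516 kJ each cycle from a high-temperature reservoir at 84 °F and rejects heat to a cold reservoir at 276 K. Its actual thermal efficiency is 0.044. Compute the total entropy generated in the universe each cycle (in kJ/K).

ΔS_univ ≈ 0.0789 kJ/K

T_H = 84 °F → (84 − 32) × 5/9 = 28.89 °C = 302.04 K.
W = η·Q_H = 0.044 × 516 = 22.70 kJ, so Q_C = Q_H − W = 493.3 kJ.
Entropy balance on the reservoirs: −Q_H/T_H = -1.708 kJ/K, +Q_C/T_C = 1.787 kJ/K.
ΔS_univ = −Q_H/T_H + Q_C/T_C = 0.0789 kJ/K (> 0, since η = 0.044 < η_Carnot = 0.086).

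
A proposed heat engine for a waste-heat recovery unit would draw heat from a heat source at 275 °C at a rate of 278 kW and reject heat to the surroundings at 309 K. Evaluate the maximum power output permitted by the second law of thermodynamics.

T_H = 275 °C → 275 + 273.15 = 548.15 K.
The upper bound on efficiency is η_max = 1 − T_C/T_H = 1 − 309.00/548.15 = 0.4363.
W_max = η_max · Q_H = 0.4363 × 278 = 121 kW.

Ẇ_max ≈ 121 kW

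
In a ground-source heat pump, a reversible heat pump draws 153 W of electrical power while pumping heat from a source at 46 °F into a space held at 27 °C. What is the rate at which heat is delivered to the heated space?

Q̇_H ≈ 2390 W

T_H = 27 °C → 27 + 273.15 = 300.15 K.
T_C = 46 °F → (46 − 32) × 5/9 = 7.78 °C = 280.93 K.
COP_HP = T_H/(T_H − T_C) = 300.15/19.22 = 15.6147.
Q_H = COP_HP · W = 15.6147 × 153 = 2390 W.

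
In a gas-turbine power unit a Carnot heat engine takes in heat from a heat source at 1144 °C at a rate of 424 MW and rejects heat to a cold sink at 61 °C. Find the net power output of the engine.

T_H = 1144 °C → 1144 + 273.15 = 1417.15 K.
T_C = 61 °C → 61 + 273.15 = 334.15 K.
Since the cycle is reversible, η = 1 − T_C/T_H = 1 − 334.15/1417.15 = 0.7642.
W = η·Q_H = 0.7642 × 424 = 324 MW.

Ẇ ≈ 324 MW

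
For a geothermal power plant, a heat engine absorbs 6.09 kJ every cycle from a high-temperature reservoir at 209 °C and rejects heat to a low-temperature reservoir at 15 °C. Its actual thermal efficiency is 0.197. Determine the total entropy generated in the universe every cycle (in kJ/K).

T_H = 209 °C → 209 + 273.15 = 482.15 K.
T_C = 15 °C → 15 + 273.15 = 288.15 K.
W = η·Q_H = 0.197 × 6.09 = 1.200 kJ, so Q_C = Q_H − W = 4.890 kJ.
The hot reservoir loses entropy Q_H/T_H = 6.09/482.15 = 0.01263 kJ/K; the cold reservoir gains Q_C/T_C = 4.890/288.15 = 0.01697 kJ/K.
ΔS_univ = −Q_H/T_H + Q_C/T_C = 0.004340 kJ/K (> 0, since η = 0.197 < η_Carnot = 0.402).

ΔS_univ ≈ 0.004340 kJ/K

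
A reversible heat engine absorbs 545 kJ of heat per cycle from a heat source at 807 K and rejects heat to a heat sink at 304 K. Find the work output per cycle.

W ≈ 340 kJ

Since the cycle is reversible, η = 1 − T_C/T_H = 1 − 304.00/807.00 = 0.6233.
W = η·Q_H = 0.6233 × 545 = 340 kJ.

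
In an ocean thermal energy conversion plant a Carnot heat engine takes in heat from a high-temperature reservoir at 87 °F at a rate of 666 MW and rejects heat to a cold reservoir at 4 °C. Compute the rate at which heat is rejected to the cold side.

T_H = 87 °F → (87 − 32) × 5/9 = 30.56 °C = 303.71 K.
T_C = 4 °C → 4 + 273.15 = 277.15 K.
For a reversible engine, η = 1 − T_C/T_H = 1 − 277.15/303.71 = 0.0874.
For a reversible cycle Q_C/Q_H = T_C/T_H, so Q_C = 666 × 277.15/303.71 = 607.8 MW.

Q̇_C ≈ 607.8 MW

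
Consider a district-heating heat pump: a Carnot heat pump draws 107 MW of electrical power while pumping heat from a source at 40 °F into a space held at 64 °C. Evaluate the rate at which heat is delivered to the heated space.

T_H = 64 °C → 64 + 273.15 = 337.15 K.
T_C = 40 °F → (40 − 32) × 5/9 = 4.44 °C = 277.59 K.
For a reversible heat pump, COP_HP = T_H/(T_H − T_C) = 337.15/59.56 = 5.6611.
Q_H = COP_HP · W = 5.6611 × 107 = 605.7 MW.

Q̇_H ≈ 605.7 MW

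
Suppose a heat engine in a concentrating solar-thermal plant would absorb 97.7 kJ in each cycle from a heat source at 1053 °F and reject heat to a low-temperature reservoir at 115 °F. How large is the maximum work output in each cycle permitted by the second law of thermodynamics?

T_H = 1053 °F → (1053 − 32) × 5/9 = 567.22 °C = 840.37 K.
T_C = 115 °F → (115 − 32) × 5/9 = 46.11 °C = 319.26 K.
The upper bound on efficiency is η_max = 1 − T_C/T_H = 1 − 319.26/840.37 = 0.6201.
W_max = η_max · Q_H = 0.6201 × 97.7 = 60.58 kJ.

W_max ≈ 60.58 kJ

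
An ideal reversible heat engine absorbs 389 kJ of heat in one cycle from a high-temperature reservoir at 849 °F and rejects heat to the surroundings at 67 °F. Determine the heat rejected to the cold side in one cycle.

Q_C ≈ 157 kJ

T_H = 849 °F → (849 − 32) × 5/9 = 453.89 °C = 727.04 K.
T_C = 67 °F → (67 − 32) × 5/9 = 19.44 °C = 292.59 K.
η_rev = 1 − T_C/T_H = 1 − 292.59/727.04 = 0.5976.
For a reversible cycle Q_C/Q_H = T_C/T_H, so Q_C = 389 × 292.59/727.04 = 157 kJ.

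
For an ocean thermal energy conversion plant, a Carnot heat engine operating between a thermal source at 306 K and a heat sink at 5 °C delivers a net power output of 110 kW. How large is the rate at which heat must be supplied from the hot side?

T_C = 5 °C → 5 + 273.15 = 278.15 K.
η_rev = 1 − T_C/T_H = 1 − 278.15/306.00 = 0.0910.
Q_H = W/η = 110/0.0910 = 1210 kW.

Q̇_H ≈ 1210 kW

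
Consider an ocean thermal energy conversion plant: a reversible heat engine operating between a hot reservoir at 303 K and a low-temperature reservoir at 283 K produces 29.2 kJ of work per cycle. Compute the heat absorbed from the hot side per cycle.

Q_H ≈ 442 kJ

For a reversible engine, η = 1 − T_C/T_H = 1 − 283.00/303.00 = 0.0660.
Q_H = W/η = 29.2/0.0660 = 442 kJ.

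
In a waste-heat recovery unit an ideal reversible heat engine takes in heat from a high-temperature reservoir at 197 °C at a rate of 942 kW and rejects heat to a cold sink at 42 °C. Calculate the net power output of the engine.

Ẇ ≈ 311 kW

T_H = 197 °C → 197 + 273.15 = 470.15 K.
T_C = 42 °C → 42 + 273.15 = 315.15 K.
Carnot efficiency: η = 1 − T_C/T_H = 1 − 315.15/470.15 = 0.3297.
W = η·Q_H = 0.3297 × 942 = 311 kW.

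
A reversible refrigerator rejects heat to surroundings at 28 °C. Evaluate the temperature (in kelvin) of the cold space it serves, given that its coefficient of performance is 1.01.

T_C ≈ 151 K

T_H = 28 °C → 28 + 273.15 = 301.15 K.
COP_R = T_C/(T_H − T_C) ⇒ T_C = T_H·COP_R/(1 + COP_R) = 301.15 × 1.01/(1 + 1.01) = 151 K.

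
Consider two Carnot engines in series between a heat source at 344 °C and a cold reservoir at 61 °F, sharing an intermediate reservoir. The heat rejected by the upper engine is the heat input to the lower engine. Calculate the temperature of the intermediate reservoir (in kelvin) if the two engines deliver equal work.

T_m ≈ 453 K

T_H = 344 °C → 344 + 273.15 = 617.15 K.
T_C = 61 °F → (61 − 32) × 5/9 = 16.11 °C = 289.26 K.
For reversible stages Q_m = Q_H·(T_m/T_H). Setting W₁ = Q_H(1 − T_m/T_H) equal to W₂ = Q_m(1 − T_C/T_m) = Q_H·(T_m − T_C)/T_H gives T_H − T_m = T_m − T_C, so T_m = (T_H + T_C)/2 = (617.15 + 289.26)/2 = 453 K.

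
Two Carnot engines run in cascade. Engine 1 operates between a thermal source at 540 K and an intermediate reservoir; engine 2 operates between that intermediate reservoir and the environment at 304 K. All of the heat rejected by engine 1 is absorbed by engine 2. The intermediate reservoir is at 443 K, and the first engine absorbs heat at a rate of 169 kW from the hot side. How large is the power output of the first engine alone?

First-stage efficiency η₁ = 1 − T_m/T_H = 1 − 443.00/540.00 = 0.1796.
W₁ = η₁·Q_H = 0.1796 × 169 = 30.4 kW.

Ẇ₁ ≈ 30.4 kW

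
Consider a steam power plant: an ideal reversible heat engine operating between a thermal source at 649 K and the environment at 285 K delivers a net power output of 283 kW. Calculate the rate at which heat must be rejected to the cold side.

Q̇_C ≈ 222 kW

Since the cycle is reversible, η = 1 − T_C/T_H = 1 − 285.00/649.00 = 0.5609.
Since Q_C/Q_H = T_C/T_H and Q_H = W/η, Q_C = W·T_C/(T_H − T_C) = 283 × 285.00/364.00 = 222 kW.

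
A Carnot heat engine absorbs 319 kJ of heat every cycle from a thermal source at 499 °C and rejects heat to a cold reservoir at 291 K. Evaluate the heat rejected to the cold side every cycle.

T_H = 499 °C → 499 + 273.15 = 772.15 K.
Carnot efficiency: η = 1 − T_C/T_H = 1 − 291.00/772.15 = 0.6231.
For a reversible cycle Q_C/Q_H = T_C/T_H, so Q_C = 319 × 291.00/772.15 = 120 kJ.

Q_C ≈ 120 kJ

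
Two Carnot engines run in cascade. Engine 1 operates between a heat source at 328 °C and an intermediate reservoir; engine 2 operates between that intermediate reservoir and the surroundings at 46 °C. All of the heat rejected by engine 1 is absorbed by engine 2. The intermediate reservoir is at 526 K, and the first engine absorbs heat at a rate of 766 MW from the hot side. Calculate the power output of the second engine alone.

Ẇ₂ ≈ 264 MW

T_H = 328 °C → 328 + 273.15 = 601.15 K.
T_C = 46 °C → 46 + 273.15 = 319.15 K.
Heat entering the second stage: Q_m = Q_H·(T_m/T_H) = 766 × 526.00/601.15 = 670 MW.
Second-stage efficiency η₂ = 1 − T_C/T_m = 1 − 319.15/526.00 = 0.3933, so W₂ = η₂·Q_m = 264 MW.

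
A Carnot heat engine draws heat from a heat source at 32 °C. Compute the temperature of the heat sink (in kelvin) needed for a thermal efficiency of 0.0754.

T_C ≈ 282 K

T_H = 32 °C → 32 + 273.15 = 305.15 K.
From η = 1 − T_C/T_H, T_C = T_H·(1 − η) = 305.15 × (1 − 0.0754) = 282 K.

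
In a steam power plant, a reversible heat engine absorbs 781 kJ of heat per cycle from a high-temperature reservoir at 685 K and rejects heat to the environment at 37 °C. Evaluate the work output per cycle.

W ≈ 427.4 kJ

T_C = 37 °C → 37 + 273.15 = 310.15 K.
η_rev = 1 − T_C/T_H = 1 − 310.15/685.00 = 0.5472.
W = η·Q_H = 0.5472 × 781 = 427.4 kJ.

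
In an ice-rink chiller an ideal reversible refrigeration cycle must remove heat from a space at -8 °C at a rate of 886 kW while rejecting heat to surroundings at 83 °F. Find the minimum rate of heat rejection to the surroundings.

Q̇_H ≈ 1010 kW

T_H = 83 °F → (83 − 32) × 5/9 = 28.33 °C = 301.48 K.
T_C = -8 °C → -8 + 273.15 = 265.15 K.
For a reversible cycle Q_H/Q_C = T_H/T_C, so Q_H = Q_C·T_H/T_C = 886 × 301.48/265.15 = 1010 kW.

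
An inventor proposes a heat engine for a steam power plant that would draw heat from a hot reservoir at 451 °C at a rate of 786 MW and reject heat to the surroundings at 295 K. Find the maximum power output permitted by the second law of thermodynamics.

Ẇ_max ≈ 465.8 MW

T_H = 451 °C → 451 + 273.15 = 724.15 K.
By the Carnot theorem, η_max = 1 − T_C/T_H = 1 − 295.00/724.15 = 0.5926.
W_max = η_max · Q_H = 0.5926 × 786 = 465.8 MW.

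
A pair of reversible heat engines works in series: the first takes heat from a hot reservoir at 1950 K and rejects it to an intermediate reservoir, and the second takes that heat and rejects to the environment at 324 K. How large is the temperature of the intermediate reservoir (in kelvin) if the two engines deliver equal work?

T_m ≈ 1137 K

For reversible stages Q_m = Q_H·(T_m/T_H). Setting W₁ = Q_H(1 − T_m/T_H) equal to W₂ = Q_m(1 − T_C/T_m) = Q_H·(T_m − T_C)/T_H gives T_H − T_m = T_m − T_C, so T_m = (T_H + T_C)/2 = (1950.00 + 324.00)/2 = 1137 K.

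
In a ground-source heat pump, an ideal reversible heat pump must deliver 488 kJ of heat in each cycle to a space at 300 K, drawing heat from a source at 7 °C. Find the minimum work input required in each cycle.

W_in ≈ 32.3 kJ

T_C = 7 °C → 7 + 273.15 = 280.15 K.
For a reversible heat pump, COP_HP = T_H/(T_H − T_C) = 300.00/19.85 = 15.1134.
W = Q_H/COP_HP = 488/15.1134 = 32.3 kJ.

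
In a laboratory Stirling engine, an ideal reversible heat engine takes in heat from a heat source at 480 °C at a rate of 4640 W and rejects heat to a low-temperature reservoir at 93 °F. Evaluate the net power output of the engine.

T_H = 480 °C → 480 + 273.15 = 753.15 K.
T_C = 93 °F → (93 − 32) × 5/9 = 33.89 °C = 307.04 K.
Carnot efficiency: η = 1 − T_C/T_H = 1 − 307.04/753.15 = 0.5923.
W = η·Q_H = 0.5923 × 4640 = 2750 W.

Ẇ ≈ 2750 W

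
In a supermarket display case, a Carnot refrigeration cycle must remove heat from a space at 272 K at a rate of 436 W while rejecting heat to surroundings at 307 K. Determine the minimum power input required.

Ẇ_in ≈ 56.1 W

Carnot COP: COP_R = T_C/(T_H − T_C) = 272.00/35.00 = 7.7714.
W = Q_C/COP_R = 436/7.7714 = 56.1 W.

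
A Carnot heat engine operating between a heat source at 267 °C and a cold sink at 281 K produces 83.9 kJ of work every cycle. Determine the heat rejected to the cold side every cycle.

Q_C ≈ 90.97 kJ

T_H = 267 °C → 267 + 273.15 = 540.15 K.
η_rev = 1 − T_C/T_H = 1 − 281.00/540.15 = 0.4798.
Since Q_C/Q_H = T_C/T_H and Q_H = W/η, Q_C = W·T_C/(T_H − T_C) = 83.9 × 281.00/259.15 = 90.97 kJ.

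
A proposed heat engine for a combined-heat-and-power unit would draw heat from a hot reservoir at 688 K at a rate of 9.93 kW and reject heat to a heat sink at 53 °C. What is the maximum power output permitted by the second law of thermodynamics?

Ẇ_max ≈ 5.223 kW

T_C = 53 °C → 53 + 273.15 = 326.15 K.
No engine can exceed the Carnot limit: η_max = 1 − T_C/T_H = 1 − 326.15/688.00 = 0.5259.
W_max = η_max · Q_H = 0.5259 × 9.93 = 5.223 kW.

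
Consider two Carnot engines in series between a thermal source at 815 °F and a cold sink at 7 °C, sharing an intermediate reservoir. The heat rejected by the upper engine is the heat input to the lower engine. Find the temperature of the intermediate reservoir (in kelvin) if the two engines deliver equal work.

T_m ≈ 494 K

T_H = 815 °F → (815 − 32) × 5/9 = 435.00 °C = 708.15 K.
T_C = 7 °C → 7 + 273.15 = 280.15 K.
For reversible stages Q_m = Q_H·(T_m/T_H). Setting W₁ = Q_H(1 − T_m/T_H) equal to W₂ = Q_m(1 − T_C/T_m) = Q_H·(T_m − T_C)/T_H gives T_H − T_m = T_m − T_C, so T_m = (T_H + T_C)/2 = (708.15 + 280.15)/2 = 494 K.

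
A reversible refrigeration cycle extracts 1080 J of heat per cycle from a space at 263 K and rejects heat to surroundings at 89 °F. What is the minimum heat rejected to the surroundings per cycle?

Q_H ≈ 1252 J

T_H = 89 °F → (89 − 32) × 5/9 = 31.67 °C = 304.82 K.
For a reversible cycle Q_H/Q_C = T_H/T_C, so Q_H = Q_C·T_H/T_C = 1080 × 304.82/263.00 = 1252 J.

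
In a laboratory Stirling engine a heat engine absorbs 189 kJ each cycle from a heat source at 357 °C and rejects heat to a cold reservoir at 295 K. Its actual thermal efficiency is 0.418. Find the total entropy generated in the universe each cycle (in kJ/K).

ΔS_univ ≈ 0.0729 kJ/K

T_H = 357 °C → 357 + 273.15 = 630.15 K.
W = η·Q_H = 0.418 × 189 = 79.00 kJ, so Q_C = Q_H − W = 110.0 kJ.
Reservoir entropy changes: ΔS_H = −Q_H/T_H = −189/630.15 = -0.2999 kJ/K and ΔS_C = +Q_C/T_C = 110.0/295.00 = 0.3729 kJ/K.
ΔS_univ = −Q_H/T_H + Q_C/T_C = 0.0729 kJ/K (> 0, since η = 0.418 < η_Carnot = 0.532).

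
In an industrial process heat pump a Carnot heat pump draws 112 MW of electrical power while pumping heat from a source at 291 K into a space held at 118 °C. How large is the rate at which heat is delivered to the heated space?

Q̇_H ≈ 437.4 MW

T_H = 118 °C → 118 + 273.15 = 391.15 K.
COP_HP = T_H/(T_H − T_C) = 391.15/100.15 = 3.9056.
Q_H = COP_HP · W = 3.9056 × 112 = 437.4 MW.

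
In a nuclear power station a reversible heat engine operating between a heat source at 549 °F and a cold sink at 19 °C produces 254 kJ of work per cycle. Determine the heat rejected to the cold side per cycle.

T_H = 549 °F → (549 − 32) × 5/9 = 287.22 °C = 560.37 K.
T_C = 19 °C → 19 + 273.15 = 292.15 K.
For a reversible engine, η = 1 − T_C/T_H = 1 − 292.15/560.37 = 0.4787.
Since Q_C/Q_H = T_C/T_H and Q_H = W/η, Q_C = W·T_C/(T_H − T_C) = 254 × 292.15/268.22 = 277 kJ.

Q_C ≈ 277 kJ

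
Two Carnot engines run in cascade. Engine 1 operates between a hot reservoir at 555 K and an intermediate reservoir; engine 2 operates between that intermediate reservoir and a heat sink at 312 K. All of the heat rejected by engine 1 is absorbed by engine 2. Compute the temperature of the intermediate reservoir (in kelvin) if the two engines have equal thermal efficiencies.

T_m ≈ 416.1 K

Equal efficiencies require 1 − T_m/T_H = 1 − T_C/T_m, i.e. T_m/T_H = T_C/T_m, so T_m = √(T_H·T_C) = √(555.00 × 312.00) = 416.1 K.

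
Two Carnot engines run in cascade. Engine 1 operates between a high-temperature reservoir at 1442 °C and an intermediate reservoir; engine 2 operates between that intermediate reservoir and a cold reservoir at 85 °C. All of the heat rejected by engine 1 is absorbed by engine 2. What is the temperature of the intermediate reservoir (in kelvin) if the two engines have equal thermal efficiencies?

T_m ≈ 783.8 K

T_H = 1442 °C → 1442 + 273.15 = 1715.15 K.
T_C = 85 °C → 85 + 273.15 = 358.15 K.
Equal efficiencies require 1 − T_m/T_H = 1 − T_C/T_m, i.e. T_m/T_H = T_C/T_m, so T_m = √(T_H·T_C) = √(1715.15 × 358.15) = 783.8 K.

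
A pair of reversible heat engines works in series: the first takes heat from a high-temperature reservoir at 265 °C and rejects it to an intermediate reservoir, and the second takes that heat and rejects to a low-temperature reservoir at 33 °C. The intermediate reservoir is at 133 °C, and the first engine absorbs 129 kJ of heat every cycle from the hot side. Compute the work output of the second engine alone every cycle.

T_H = 265 °C → 265 + 273.15 = 538.15 K.
T_C = 33 °C → 33 + 273.15 = 306.15 K.
T_m = 133 °C → 133 + 273.15 = 406.15 K.
Heat entering the second stage: Q_m = Q_H·(T_m/T_H) = 129 × 406.15/538.15 = 97.4 kJ.
Second-stage efficiency η₂ = 1 − T_C/T_m = 1 − 306.15/406.15 = 0.2462, so W₂ = η₂·Q_m = 24.0 kJ.

W₂ ≈ 24.0 kJ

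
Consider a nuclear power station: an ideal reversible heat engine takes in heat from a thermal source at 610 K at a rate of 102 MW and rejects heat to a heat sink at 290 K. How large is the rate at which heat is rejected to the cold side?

The Carnot efficiency is η = 1 − T_C/T_H = 1 − 290.00/610.00 = 0.5246.
For a reversible cycle Q_C/Q_H = T_C/T_H, so Q_C = 102 × 290.00/610.00 = 48.49 MW.

Q̇_C ≈ 48.49 MW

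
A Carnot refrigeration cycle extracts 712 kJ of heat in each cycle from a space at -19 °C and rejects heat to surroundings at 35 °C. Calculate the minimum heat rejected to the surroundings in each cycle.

Q_H ≈ 863.3 kJ

T_H = 35 °C → 35 + 273.15 = 308.15 K.
T_C = -19 °C → -19 + 273.15 = 254.15 K.
For a reversible cycle Q_H/Q_C = T_H/T_C, so Q_H = Q_C·T_H/T_C = 712 × 308.15/254.15 = 863.3 kJ.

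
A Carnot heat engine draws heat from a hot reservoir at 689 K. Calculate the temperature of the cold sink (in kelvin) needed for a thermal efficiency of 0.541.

T_C ≈ 316 K

From η = 1 − T_C/T_H, T_C = T_H·(1 − η) = 689.00 × (1 − 0.541) = 316 K.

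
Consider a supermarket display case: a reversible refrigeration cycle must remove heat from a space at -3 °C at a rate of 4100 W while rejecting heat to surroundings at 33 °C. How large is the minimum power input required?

Ẇ_in ≈ 546.4 W

T_H = 33 °C → 33 + 273.15 = 306.15 K.
T_C = -3 °C → -3 + 273.15 = 270.15 K.
COP_R = T_C/(T_H − T_C) = 270.15/36.00 = 7.5042.
W = Q_C/COP_R = 4100/7.5042 = 546.4 W.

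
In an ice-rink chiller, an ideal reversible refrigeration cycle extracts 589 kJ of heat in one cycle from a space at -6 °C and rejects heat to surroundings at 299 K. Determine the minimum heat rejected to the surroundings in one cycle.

Q_H ≈ 659 kJ

T_C = -6 °C → -6 + 273.15 = 267.15 K.
For a reversible cycle Q_H/Q_C = T_H/T_C, so Q_H = Q_C·T_H/T_C = 589 × 299.00/267.15 = 659 kJ.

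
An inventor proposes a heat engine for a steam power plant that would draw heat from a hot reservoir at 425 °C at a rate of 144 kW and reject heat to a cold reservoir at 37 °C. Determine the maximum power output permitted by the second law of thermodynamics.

T_H = 425 °C → 425 + 273.15 = 698.15 K.
T_C = 37 °C → 37 + 273.15 = 310.15 K.
By the Carnot theorem, η_max = 1 − T_C/T_H = 1 − 310.15/698.15 = 0.5558.
W_max = η_max · Q_H = 0.5558 × 144 = 80.03 kW.

Ẇ_max ≈ 80.03 kW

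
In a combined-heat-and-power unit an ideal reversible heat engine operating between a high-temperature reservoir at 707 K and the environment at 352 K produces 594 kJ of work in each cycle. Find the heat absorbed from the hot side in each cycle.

Q_H ≈ 1183 kJ

For a reversible engine, η = 1 − T_C/T_H = 1 − 352.00/707.00 = 0.5021.
Q_H = W/η = 594/0.5021 = 1183 kJ.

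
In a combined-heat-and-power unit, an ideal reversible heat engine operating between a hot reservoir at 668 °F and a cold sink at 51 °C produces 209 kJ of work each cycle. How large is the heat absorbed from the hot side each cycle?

T_H = 668 °F → (668 − 32) × 5/9 = 353.33 °C = 626.48 K.
T_C = 51 °C → 51 + 273.15 = 324.15 K.
Since the cycle is reversible, η = 1 − T_C/T_H = 1 − 324.15/626.48 = 0.4826.
Q_H = W/η = 209/0.4826 = 433 kJ.

Q_H ≈ 433 kJ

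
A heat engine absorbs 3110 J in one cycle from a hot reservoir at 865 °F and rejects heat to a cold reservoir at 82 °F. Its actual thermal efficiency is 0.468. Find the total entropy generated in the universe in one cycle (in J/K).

ΔS_univ ≈ 1.272 J/K

T_H = 865 °F → (865 − 32) × 5/9 = 462.78 °C = 735.93 K.
T_C = 82 °F → (82 − 32) × 5/9 = 27.78 °C = 300.93 K.
W = η·Q_H = 0.468 × 3110 = 1455 J, so Q_C = Q_H − W = 1655 J.
Entropy balance on the reservoirs: −Q_H/T_H = -4.226 J/K, +Q_C/T_C = 5.498 J/K.
ΔS_univ = −Q_H/T_H + Q_C/T_C = 1.272 J/K (> 0, since η = 0.468 < η_Carnot = 0.591).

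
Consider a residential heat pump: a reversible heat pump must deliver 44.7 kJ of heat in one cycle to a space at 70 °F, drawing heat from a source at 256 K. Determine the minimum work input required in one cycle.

T_H = 70 °F → (70 − 32) × 5/9 = 21.11 °C = 294.26 K.
COP_HP = T_H/(T_H − T_C) = 294.26/38.26 = 7.6909.
W = Q_H/COP_HP = 44.7/7.6909 = 5.81 kJ.

W_in ≈ 5.81 kJ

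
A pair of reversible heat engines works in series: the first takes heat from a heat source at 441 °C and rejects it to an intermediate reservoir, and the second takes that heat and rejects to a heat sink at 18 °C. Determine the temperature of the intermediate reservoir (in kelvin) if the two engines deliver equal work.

T_H = 441 °C → 441 + 273.15 = 714.15 K.
T_C = 18 °C → 18 + 273.15 = 291.15 K.
For reversible stages Q_m = Q_H·(T_m/T_H). Setting W₁ = Q_H(1 − T_m/T_H) equal to W₂ = Q_m(1 − T_C/T_m) = Q_H·(T_m − T_C)/T_H gives T_H − T_m = T_m − T_C, so T_m = (T_H + T_C)/2 = (714.15 + 291.15)/2 = 503 K.

T_m ≈ 503 K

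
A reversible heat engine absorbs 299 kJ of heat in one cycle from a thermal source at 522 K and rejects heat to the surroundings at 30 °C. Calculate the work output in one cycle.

T_C = 30 °C → 30 + 273.15 = 303.15 K.
η_rev = 1 − T_C/T_H = 1 − 303.15/522.00 = 0.4193.
W = η·Q_H = 0.4193 × 299 = 125.4 kJ.

W ≈ 125.4 kJ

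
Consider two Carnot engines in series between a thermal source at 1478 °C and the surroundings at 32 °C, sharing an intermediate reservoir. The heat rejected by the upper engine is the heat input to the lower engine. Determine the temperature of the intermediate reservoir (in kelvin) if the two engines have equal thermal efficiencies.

T_H = 1478 °C → 1478 + 273.15 = 1751.15 K.
T_C = 32 °C → 32 + 273.15 = 305.15 K.
Equal efficiencies require 1 − T_m/T_H = 1 − T_C/T_m, i.e. T_m/T_H = T_C/T_m, so T_m = √(T_H·T_C) = √(1751.15 × 305.15) = 731 K.

T_m ≈ 731 K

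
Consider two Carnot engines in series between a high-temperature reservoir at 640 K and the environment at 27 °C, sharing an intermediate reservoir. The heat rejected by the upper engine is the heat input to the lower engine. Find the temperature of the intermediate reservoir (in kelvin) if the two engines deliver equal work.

T_m ≈ 470 K

T_C = 27 °C → 27 + 273.15 = 300.15 K.
For reversible stages Q_m = Q_H·(T_m/T_H). Setting W₁ = Q_H(1 − T_m/T_H) equal to W₂ = Q_m(1 − T_C/T_m) = Q_H·(T_m − T_C)/T_H gives T_H − T_m = T_m − T_C, so T_m = (T_H + T_C)/2 = (640.00 + 300.15)/2 = 470 K.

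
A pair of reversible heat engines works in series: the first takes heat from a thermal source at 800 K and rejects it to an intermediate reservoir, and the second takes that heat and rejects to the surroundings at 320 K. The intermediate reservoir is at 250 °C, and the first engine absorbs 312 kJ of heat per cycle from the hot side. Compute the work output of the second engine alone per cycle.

T_m = 250 °C → 250 + 273.15 = 523.15 K.
Heat entering the second stage: Q_m = Q_H·(T_m/T_H) = 312 × 523.15/800.00 = 204 kJ.
Second-stage efficiency η₂ = 1 − T_C/T_m = 1 − 320.00/523.15 = 0.3883, so W₂ = η₂·Q_m = 79.2 kJ.

W₂ ≈ 79.2 kJ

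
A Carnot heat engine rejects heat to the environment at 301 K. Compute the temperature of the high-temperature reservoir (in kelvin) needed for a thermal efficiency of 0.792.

From η = 1 − T_C/T_H, solving for T_H gives T_H = T_C/(1 − η) = 301.00/(1 − 0.792) = 1447 K.

T_H ≈ 1447 K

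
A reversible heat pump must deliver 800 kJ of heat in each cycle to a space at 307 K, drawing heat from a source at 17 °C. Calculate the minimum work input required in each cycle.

W_in ≈ 43.9 kJ

T_C = 17 °C → 17 + 273.15 = 290.15 K.
The Carnot heat-pump COP is COP_HP = T_H/(T_H − T_C) = 307.00/16.85 = 18.2196.
W = Q_H/COP_HP = 800/18.2196 = 43.9 kJ.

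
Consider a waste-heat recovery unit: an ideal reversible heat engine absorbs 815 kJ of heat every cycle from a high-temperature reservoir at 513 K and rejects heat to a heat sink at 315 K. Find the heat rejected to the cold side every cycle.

Q_C ≈ 500.4 kJ

For a reversible engine, η = 1 − T_C/T_H = 1 − 315.00/513.00 = 0.3860.
For a reversible cycle Q_C/Q_H = T_C/T_H, so Q_C = 815 × 315.00/513.00 = 500.4 kJ.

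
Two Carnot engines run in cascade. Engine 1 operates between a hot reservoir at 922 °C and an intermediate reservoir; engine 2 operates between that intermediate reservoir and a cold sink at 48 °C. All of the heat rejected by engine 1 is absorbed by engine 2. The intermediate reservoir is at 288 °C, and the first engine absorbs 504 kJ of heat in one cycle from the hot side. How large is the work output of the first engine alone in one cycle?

T_H = 922 °C → 922 + 273.15 = 1195.15 K.
T_C = 48 °C → 48 + 273.15 = 321.15 K.
T_m = 288 °C → 288 + 273.15 = 561.15 K.
First-stage efficiency η₁ = 1 − T_m/T_H = 1 − 561.15/1195.15 = 0.5305.
W₁ = η₁·Q_H = 0.5305 × 504 = 267.4 kJ.

W₁ ≈ 267.4 kJ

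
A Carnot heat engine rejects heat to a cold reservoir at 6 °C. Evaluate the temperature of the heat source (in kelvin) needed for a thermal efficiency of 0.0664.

T_H ≈ 299 K

T_C = 6 °C → 6 + 273.15 = 279.15 K.
From η = 1 − T_C/T_H, solving for T_H gives T_H = T_C/(1 − η) = 279.15/(1 − 0.0664) = 299 K.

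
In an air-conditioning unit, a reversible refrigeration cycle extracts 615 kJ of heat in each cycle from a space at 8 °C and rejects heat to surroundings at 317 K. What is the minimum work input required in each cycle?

T_C = 8 °C → 8 + 273.15 = 281.15 K.
Carnot COP: COP_R = T_C/(T_H − T_C) = 281.15/35.85 = 7.8424.
W = Q_C/COP_R = 615/7.8424 = 78.42 kJ.

W_in ≈ 78.42 kJ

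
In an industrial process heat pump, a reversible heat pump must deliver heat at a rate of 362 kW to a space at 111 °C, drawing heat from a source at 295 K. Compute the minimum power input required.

Ẇ_in ≈ 84.01 kW

T_H = 111 °C → 111 + 273.15 = 384.15 K.
For a reversible heat pump, COP_HP = T_H/(T_H − T_C) = 384.15/89.15 = 4.3090.
W = Q_H/COP_HP = 362/4.3090 = 84.01 kW.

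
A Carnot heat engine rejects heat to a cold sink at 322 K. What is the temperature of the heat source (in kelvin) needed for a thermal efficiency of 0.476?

From η = 1 − T_C/T_H, solving for T_H gives T_H = T_C/(1 − η) = 322.00/(1 − 0.476) = 614.5 K.

T_H ≈ 614.5 K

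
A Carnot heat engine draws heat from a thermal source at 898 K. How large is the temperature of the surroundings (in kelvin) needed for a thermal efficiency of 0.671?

T_C ≈ 295 K

From η = 1 − T_C/T_H, T_C = T_H·(1 − η) = 898.00 × (1 − 0.671) = 295 K.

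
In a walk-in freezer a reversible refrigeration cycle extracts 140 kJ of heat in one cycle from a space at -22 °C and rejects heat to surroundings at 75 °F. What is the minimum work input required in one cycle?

W_in ≈ 25.6 kJ

T_H = 75 °F → (75 − 32) × 5/9 = 23.89 °C = 297.04 K.
T_C = -22 °C → -22 + 273.15 = 251.15 K.
COP_R = T_C/(T_H − T_C) = 251.15/45.89 = 5.4730.
W = Q_C/COP_R = 140/5.4730 = 25.6 kJ.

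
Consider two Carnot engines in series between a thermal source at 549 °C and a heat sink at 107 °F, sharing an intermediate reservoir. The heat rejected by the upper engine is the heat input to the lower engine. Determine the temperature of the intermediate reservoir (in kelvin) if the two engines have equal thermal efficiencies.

T_H = 549 °C → 549 + 273.15 = 822.15 K.
T_C = 107 °F → (107 − 32) × 5/9 = 41.67 °C = 314.82 K.
Equal efficiencies require 1 − T_m/T_H = 1 − T_C/T_m, i.e. T_m/T_H = T_C/T_m, so T_m = √(T_H·T_C) = √(822.15 × 314.82) = 509 K.

T_m ≈ 509 K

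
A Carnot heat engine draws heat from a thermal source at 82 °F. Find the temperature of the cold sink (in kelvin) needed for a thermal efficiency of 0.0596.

T_C ≈ 283 K

T_H = 82 °F → (82 − 32) × 5/9 = 27.78 °C = 300.93 K.
From η = 1 − T_C/T_H, T_C = T_H·(1 − η) = 300.93 × (1 − 0.0596) = 283 K.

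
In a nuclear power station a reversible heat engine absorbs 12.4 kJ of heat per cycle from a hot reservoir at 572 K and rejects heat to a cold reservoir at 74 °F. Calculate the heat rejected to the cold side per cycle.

Q_C ≈ 6.427 kJ

T_C = 74 °F → (74 − 32) × 5/9 = 23.33 °C = 296.48 K.
For a reversible engine, η = 1 − T_C/T_H = 1 − 296.48/572.00 = 0.4817.
For a reversible cycle Q_C/Q_H = T_C/T_H, so Q_C = 12.4 × 296.48/572.00 = 6.427 kJ.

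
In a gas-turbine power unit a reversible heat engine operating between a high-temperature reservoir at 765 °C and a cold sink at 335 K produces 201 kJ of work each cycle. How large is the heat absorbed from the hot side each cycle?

Q_H ≈ 297 kJ

T_H = 765 °C → 765 + 273.15 = 1038.15 K.
The Carnot efficiency is η = 1 − T_C/T_H = 1 − 335.00/1038.15 = 0.6773.
Q_H = W/η = 201/0.6773 = 297 kJ.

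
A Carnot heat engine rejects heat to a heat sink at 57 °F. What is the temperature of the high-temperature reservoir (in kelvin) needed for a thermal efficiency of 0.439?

T_H ≈ 511.7 K

T_C = 57 °F → (57 − 32) × 5/9 = 13.89 °C = 287.04 K.
From η = 1 − T_C/T_H, solving for T_H gives T_H = T_C/(1 − η) = 287.04/(1 − 0.439) = 511.7 K.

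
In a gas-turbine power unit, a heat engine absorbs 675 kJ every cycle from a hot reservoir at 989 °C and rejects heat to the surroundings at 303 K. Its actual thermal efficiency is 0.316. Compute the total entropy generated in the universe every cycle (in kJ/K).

ΔS_univ ≈ 0.9890 kJ/K

T_H = 989 °C → 989 + 273.15 = 1262.15 K.
W = η·Q_H = 0.316 × 675 = 213.3 kJ, so Q_C = Q_H − W = 461.7 kJ.
Entropy balance on the reservoirs: −Q_H/T_H = -0.5348 kJ/K, +Q_C/T_C = 1.524 kJ/K.
ΔS_univ = −Q_H/T_H + Q_C/T_C = 0.9890 kJ/K (> 0, since η = 0.316 < η_Carnot = 0.760).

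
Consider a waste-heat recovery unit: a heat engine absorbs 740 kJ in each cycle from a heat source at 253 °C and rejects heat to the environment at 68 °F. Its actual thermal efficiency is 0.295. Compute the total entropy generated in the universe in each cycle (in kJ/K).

ΔS_univ ≈ 0.3732 kJ/K

T_H = 253 °C → 253 + 273.15 = 526.15 K.
T_C = 68 °F → (68 − 32) × 5/9 = 20.00 °C = 293.15 K.
W = η·Q_H = 0.295 × 740 = 218.3 kJ, so Q_C = Q_H − W = 521.7 kJ.
Entropy balance on the reservoirs: −Q_H/T_H = -1.406 kJ/K, +Q_C/T_C = 1.780 kJ/K.
ΔS_univ = −Q_H/T_H + Q_C/T_C = 0.3732 kJ/K (> 0, since η = 0.295 < η_Carnot = 0.443).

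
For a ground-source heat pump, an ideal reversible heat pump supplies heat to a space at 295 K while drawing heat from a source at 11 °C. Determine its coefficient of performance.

T_C = 11 °C → 11 + 273.15 = 284.15 K.
The Carnot heat-pump COP is COP_HP = T_H/(T_H − T_C) = 295.00/(295.00 − 284.15) = 27.2.

COP_HP ≈ 27.2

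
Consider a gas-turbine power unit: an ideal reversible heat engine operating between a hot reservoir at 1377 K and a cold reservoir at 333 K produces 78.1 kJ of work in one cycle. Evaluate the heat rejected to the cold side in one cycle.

Q_C ≈ 24.91 kJ

For a reversible engine, η = 1 − T_C/T_H = 1 − 333.00/1377.00 = 0.7582.
Since Q_C/Q_H = T_C/T_H and Q_H = W/η, Q_C = W·T_C/(T_H − T_C) = 78.1 × 333.00/1044.00 = 24.91 kJ.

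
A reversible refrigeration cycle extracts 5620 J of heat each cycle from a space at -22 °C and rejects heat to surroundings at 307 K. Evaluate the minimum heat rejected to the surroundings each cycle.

T_C = -22 °C → -22 + 273.15 = 251.15 K.
For a reversible cycle Q_H/Q_C = T_H/T_C, so Q_H = Q_C·T_H/T_C = 5620 × 307.00/251.15 = 6870 J.

Q_H ≈ 6870 J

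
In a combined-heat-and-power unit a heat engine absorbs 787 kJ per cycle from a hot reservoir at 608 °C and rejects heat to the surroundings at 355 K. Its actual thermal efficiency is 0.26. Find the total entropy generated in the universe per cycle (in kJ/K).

T_H = 608 °C → 608 + 273.15 = 881.15 K.
W = η·Q_H = 0.26 × 787 = 204.6 kJ, so Q_C = Q_H − W = 582.4 kJ.
Entropy balance on the reservoirs: −Q_H/T_H = -0.8932 kJ/K, +Q_C/T_C = 1.641 kJ/K.
ΔS_univ = −Q_H/T_H + Q_C/T_C = 0.7474 kJ/K (> 0, since η = 0.26 < η_Carnot = 0.597).

ΔS_univ ≈ 0.7474 kJ/K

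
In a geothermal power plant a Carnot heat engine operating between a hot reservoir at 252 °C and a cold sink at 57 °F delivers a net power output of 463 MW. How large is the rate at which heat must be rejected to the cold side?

T_H = 252 °C → 252 + 273.15 = 525.15 K.
T_C = 57 °F → (57 − 32) × 5/9 = 13.89 °C = 287.04 K.
η_rev = 1 − T_C/T_H = 1 − 287.04/525.15 = 0.4534.
Since Q_C/Q_H = T_C/T_H and Q_H = W/η, Q_C = W·T_C/(T_H − T_C) = 463 × 287.04/238.11 = 558.1 MW.

Q̇_C ≈ 558.1 MW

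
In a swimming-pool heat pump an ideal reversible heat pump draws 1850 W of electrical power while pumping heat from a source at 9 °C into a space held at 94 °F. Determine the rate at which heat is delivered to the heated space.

T_H = 94 °F → (94 − 32) × 5/9 = 34.44 °C = 307.59 K.
T_C = 9 °C → 9 + 273.15 = 282.15 K.
For a reversible heat pump, COP_HP = T_H/(T_H − T_C) = 307.59/25.44 = 12.0889.
Q_H = COP_HP · W = 12.0889 × 1850 = 22400 W.

Q̇_H ≈ 22400 W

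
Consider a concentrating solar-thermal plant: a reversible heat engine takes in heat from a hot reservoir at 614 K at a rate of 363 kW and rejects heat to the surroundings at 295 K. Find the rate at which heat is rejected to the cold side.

Since the cycle is reversible, η = 1 − T_C/T_H = 1 − 295.00/614.00 = 0.5195.
For a reversible cycle Q_C/Q_H = T_C/T_H, so Q_C = 363 × 295.00/614.00 = 174 kW.

Q̇_C ≈ 174 kW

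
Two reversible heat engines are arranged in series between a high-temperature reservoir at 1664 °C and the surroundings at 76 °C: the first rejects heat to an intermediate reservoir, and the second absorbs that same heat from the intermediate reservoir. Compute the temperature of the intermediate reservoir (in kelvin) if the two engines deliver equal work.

T_m ≈ 1140 K

T_H = 1664 °C → 1664 + 273.15 = 1937.15 K.
T_C = 76 °C → 76 + 273.15 = 349.15 K.
For reversible stages Q_m = Q_H·(T_m/T_H). Setting W₁ = Q_H(1 − T_m/T_H) equal to W₂ = Q_m(1 − T_C/T_m) = Q_H·(T_m − T_C)/T_H gives T_H − T_m = T_m − T_C, so T_m = (T_H + T_C)/2 = (1937.15 + 349.15)/2 = 1140 K.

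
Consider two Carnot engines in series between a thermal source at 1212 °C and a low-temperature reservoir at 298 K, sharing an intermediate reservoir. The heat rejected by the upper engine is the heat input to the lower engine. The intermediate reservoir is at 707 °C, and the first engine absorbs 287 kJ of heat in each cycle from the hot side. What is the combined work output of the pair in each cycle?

T_H = 1212 °C → 1212 + 273.15 = 1485.15 K.
Two reversible stages in series are equivalent to a single Carnot engine between T_H and T_C, so η_total = 1 − T_C/T_H = 1 − 298.00/1485.15 = 0.7993.
W_total = η_total · Q_H = 0.7993 × 287 = 229.4 kJ.

W_total ≈ 229.4 kJ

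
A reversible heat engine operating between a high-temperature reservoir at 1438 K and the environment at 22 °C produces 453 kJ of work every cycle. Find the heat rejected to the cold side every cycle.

Q_C ≈ 117 kJ

T_C = 22 °C → 22 + 273.15 = 295.15 K.
The Carnot efficiency is η = 1 − T_C/T_H = 1 − 295.15/1438.00 = 0.7947.
Since Q_C/Q_H = T_C/T_H and Q_H = W/η, Q_C = W·T_C/(T_H − T_C) = 453 × 295.15/1142.85 = 117 kJ.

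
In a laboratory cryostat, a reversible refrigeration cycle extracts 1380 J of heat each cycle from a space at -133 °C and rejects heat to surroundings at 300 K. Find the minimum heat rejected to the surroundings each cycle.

Q_H ≈ 2950 J

T_C = -133 °C → -133 + 273.15 = 140.15 K.
For a reversible cycle Q_H/Q_C = T_H/T_C, so Q_H = Q_C·T_H/T_C = 1380 × 300.00/140.15 = 2950 J.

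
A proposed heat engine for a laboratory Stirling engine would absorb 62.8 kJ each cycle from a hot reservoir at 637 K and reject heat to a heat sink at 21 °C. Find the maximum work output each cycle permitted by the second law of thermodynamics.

T_C = 21 °C → 21 + 273.15 = 294.15 K.
By the Carnot theorem, η_max = 1 − T_C/T_H = 1 − 294.15/637.00 = 0.5382.
W_max = η_max · Q_H = 0.5382 × 62.8 = 33.8 kJ.

W_max ≈ 33.8 kJ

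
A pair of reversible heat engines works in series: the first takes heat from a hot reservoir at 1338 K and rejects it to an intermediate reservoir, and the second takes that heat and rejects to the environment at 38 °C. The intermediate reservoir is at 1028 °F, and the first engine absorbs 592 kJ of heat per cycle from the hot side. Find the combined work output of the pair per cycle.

W_total ≈ 454.3 kJ

T_C = 38 °C → 38 + 273.15 = 311.15 K.
Two reversible stages in series are equivalent to a single Carnot engine between T_H and T_C, so η_total = 1 − T_C/T_H = 1 − 311.15/1338.00 = 0.7675.
W_total = η_total · Q_H = 0.7675 × 592 = 454.3 kJ.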